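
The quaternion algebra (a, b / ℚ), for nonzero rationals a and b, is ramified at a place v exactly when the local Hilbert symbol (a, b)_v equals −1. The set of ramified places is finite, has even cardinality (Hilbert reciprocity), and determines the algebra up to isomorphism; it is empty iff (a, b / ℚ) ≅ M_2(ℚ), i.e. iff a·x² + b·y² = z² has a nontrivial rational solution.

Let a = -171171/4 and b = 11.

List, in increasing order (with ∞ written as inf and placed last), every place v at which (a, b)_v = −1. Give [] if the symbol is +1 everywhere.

Mod squares: a ≡ -19019, b ≡ 11. Check v ∈ {∞, 2, 3, 7, 11, 13, 19}.
v=7: a=7^1·(≡3), b=7^0·(≡4) mod 7; (3|7)=-1, (4|7)=+1; (−1)^{1·0·3}·(-1)^0·(+1)^1 = +1.
v=11: a=11^1·(≡1), b=11^1·(≡1) mod 11; (1|11)=+1, (1|11)=+1; (−1)^{1·1·5}·(+1)^1·(+1)^1 = -1.
v=3: a=3^2·(≡1), b=3^0·(≡2) mod 3; (1|3)=+1, (2|3)=-1; (−1)^{2·0·1}·(+1)^0·(-1)^2 = +1.
v=13: a=13^1·(≡7), b=13^0·(≡11) mod 13; (7|13)=-1, (11|13)=-1; (−1)^{1·0·6}·(-1)^0·(-1)^1 = -1.
v=2: v_2(a)=-2, v_2(b)=0; units ≡ 5, 3 (mod 8); ε·ε+αω+βω = 0·1+-2·1+0·1 ≡ 0  ⇒  (a,b)_2 = +1.
v=∞: -19019 < 0 and 11 > 0  ⇒  (a,b)_∞ = +1.
v=19: a=19^1·(≡4), b=19^0·(≡11) mod 19; (4|19)=+1, (11|19)=+1; (−1)^{1·0·9}·(+1)^0·(+1)^1 = +1.
(-19019, 11 / ℚ) ramifies at {11, 13}: a division algebra.

[11, 13]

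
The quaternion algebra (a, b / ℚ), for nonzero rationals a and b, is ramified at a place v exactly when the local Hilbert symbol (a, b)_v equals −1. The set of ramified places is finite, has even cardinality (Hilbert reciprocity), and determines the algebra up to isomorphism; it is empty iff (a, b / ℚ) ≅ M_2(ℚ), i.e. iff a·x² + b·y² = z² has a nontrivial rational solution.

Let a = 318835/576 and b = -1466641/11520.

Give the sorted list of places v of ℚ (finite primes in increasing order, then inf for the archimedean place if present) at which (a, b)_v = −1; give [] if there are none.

Mod squares: a ≡ 2635, b ≡ -60605. Check v ∈ {∞, 2, 3, 5, 11, 17, 23, 31}.
v=17: a=17^1·(≡15), b=17^1·(≡11) mod 17; (15|17)=+1, (11|17)=-1; (−1)^{1·1·8}·(+1)^1·(-1)^1 = -1.
v=11: a=11^2·(≡7), b=11^2·(≡4) mod 11; (7|11)=-1, (4|11)=+1; (−1)^{2·2·5}·(-1)^2·(+1)^2 = +1.
v=31: a=31^1·(≡22), b=31^1·(≡3) mod 31; (22|31)=-1, (3|31)=-1; (−1)^{1·1·15}·(-1)^1·(-1)^1 = -1.
v=5: a=5^1·(≡2), b=5^-1·(≡1) mod 5; (2|5)=-1, (1|5)=+1; (−1)^{1·-1·2}·(-1)^-1·(+1)^1 = -1.
v=23: a=23^0·(≡9), b=23^1·(≡19) mod 23; (9|23)=+1, (19|23)=-1; (−1)^{0·1·11}·(+1)^1·(-1)^0 = +1.
v=2: v_2(a)=-6, v_2(b)=-8; units ≡ 3, 3 (mod 8); ε·ε+αω+βω = 1·1+-6·1+-8·1 ≡ 1  ⇒  (a,b)_2 = -1.
v=3: a=3^-2·(≡1), b=3^-2·(≡1) mod 3; (1|3)=+1, (1|3)=+1; (−1)^{-2·-2·1}·(+1)^-2·(+1)^-2 = +1.
v=∞: 2635 > 0 and -60605 < 0  ⇒  (a,b)_∞ = +1.
|Ram(2635, -60605)| = 4, even; anisotropic at {2, 5, 17, 31}.

[2, 5, 17, 31]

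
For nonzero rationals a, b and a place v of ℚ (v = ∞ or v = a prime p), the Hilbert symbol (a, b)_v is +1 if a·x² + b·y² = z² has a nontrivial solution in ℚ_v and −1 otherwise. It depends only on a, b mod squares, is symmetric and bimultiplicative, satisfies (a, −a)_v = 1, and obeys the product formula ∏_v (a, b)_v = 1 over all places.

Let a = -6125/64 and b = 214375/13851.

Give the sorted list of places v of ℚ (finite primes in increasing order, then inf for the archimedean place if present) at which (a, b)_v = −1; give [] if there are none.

[5, 19]

Mod squares: a ≡ -5, b ≡ 133. Check v ∈ {∞, 2, 3, 5, 7, 19}.
v=7: a=7^2·(≡1), b=7^3·(≡6) mod 7; (1|7)=+1, (6|7)=-1; (−1)^{2·3·3}·(+1)^3·(-1)^2 = +1.
v=2: v_2(a)=-6, v_2(b)=0; units ≡ 3, 5 (mod 8); ε·ε+αω+βω = 1·0+-6·1+0·1 ≡ 0  ⇒  (a,b)_2 = +1.
v=3: a=3^0·(≡1), b=3^-6·(≡1) mod 3; (1|3)=+1, (1|3)=+1; (−1)^{0·-6·1}·(+1)^-6·(+1)^0 = +1.
v=∞: -5 < 0 and 133 > 0  ⇒  (a,b)_∞ = +1.
v=19: a=19^0·(≡18), b=19^-1·(≡16) mod 19; (18|19)=-1, (16|19)=+1; (−1)^{0·-1·9}·(-1)^-1·(+1)^0 = -1.
v=5: a=5^3·(≡4), b=5^4·(≡3) mod 5; (4|5)=+1, (3|5)=-1; (−1)^{3·4·2}·(+1)^4·(-1)^3 = -1.
(-5, 133 / ℚ) ramifies at {5, 19}: a division algebra.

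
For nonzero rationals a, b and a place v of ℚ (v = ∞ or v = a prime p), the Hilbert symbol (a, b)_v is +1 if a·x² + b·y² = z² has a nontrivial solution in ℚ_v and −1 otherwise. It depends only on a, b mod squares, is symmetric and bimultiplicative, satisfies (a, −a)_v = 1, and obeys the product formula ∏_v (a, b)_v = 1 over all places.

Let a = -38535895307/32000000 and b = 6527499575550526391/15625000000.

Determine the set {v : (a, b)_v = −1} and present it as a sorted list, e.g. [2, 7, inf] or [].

Mod squares: a ≡ -3094, b ≡ 551. Check v ∈ {∞, 2, 5, 7, 13, 17, 19, 23, 29, 31}.
v=17: a=17^1·(≡5), b=17^2·(≡11) mod 17; (5|17)=-1, (11|17)=-1; (−1)^{1·2·8}·(-1)^2·(-1)^1 = -1.
v=2: v_2(a)=-11, v_2(b)=-6; units ≡ 5, 7 (mod 8); ε·ε+αω+βω = 0·1+-11·0+-6·1 ≡ 0  ⇒  (a,b)_2 = +1.
v=31: a=31^2·(≡23), b=31^0·(≡24) mod 31; (23|31)=-1, (24|31)=-1; (−1)^{2·0·15}·(-1)^0·(-1)^2 = +1.
v=5: a=5^-6·(≡1), b=5^-12·(≡4) mod 5; (1|5)=+1, (4|5)=+1; (−1)^{-6·-12·2}·(+1)^-12·(+1)^-6 = +1.
v=7: a=7^3·(≡6), b=7^4·(≡3) mod 7; (6|7)=-1, (3|7)=-1; (−1)^{3·4·3}·(-1)^4·(-1)^3 = -1.
v=13: a=13^1·(≡4), b=13^2·(≡6) mod 13; (4|13)=+1, (6|13)=-1; (−1)^{1·2·6}·(+1)^2·(-1)^1 = -1.
v=29: a=29^0·(≡25), b=29^1·(≡26) mod 29; (25|29)=+1, (26|29)=-1; (−1)^{0·1·14}·(+1)^1·(-1)^0 = +1.
v=∞: -3094 < 0 and 551 > 0  ⇒  (a,b)_∞ = +1.
v=23: a=23^2·(≡17), b=23^4·(≡10) mod 23; (17|23)=-1, (10|23)=-1; (−1)^{2·4·11}·(-1)^4·(-1)^2 = +1.
v=19: a=19^0·(≡13), b=19^3·(≡14) mod 19; (13|19)=-1, (14|19)=-1; (−1)^{0·3·9}·(-1)^3·(-1)^0 = -1.
(-3094, 551 / ℚ) ramifies at {7, 13, 17, 19}: a division algebra.

[7, 13, 17, 19]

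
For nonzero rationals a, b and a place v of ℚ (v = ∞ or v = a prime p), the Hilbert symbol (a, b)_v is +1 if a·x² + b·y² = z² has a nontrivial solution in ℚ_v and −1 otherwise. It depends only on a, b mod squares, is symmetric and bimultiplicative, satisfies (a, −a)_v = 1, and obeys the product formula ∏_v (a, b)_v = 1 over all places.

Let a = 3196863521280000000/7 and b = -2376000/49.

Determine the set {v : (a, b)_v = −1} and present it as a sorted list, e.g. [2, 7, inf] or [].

(a, b) ≡ (910, -165) mod (ℚ^×)²; places V = {2, 3, 5, 7, 11, 13, ∞}.
(a,b)_7: α=-1, u≡2; β=-2, v≡3 (mod 7); (2|7)=+1, (3|7)=-1; sign (−1)^0·+1^-2·-1^-1 = -1.
(a,b)_13: α=1, u≡11; β=0, v≡1 (mod 13); (11|13)=-1, (1|13)=+1; sign (−1)^0·-1^0·+1^1 = +1.
(a,b)_5: α=7, u≡2; β=3, v≡3 (mod 5); (2|5)=-1, (3|5)=-1; sign (−1)^0·-1^3·-1^7 = +1.
(a,b)_∞: sgn(910)=+, sgn(-165)=−, so +1.
(a,b)_11: α=4, u≡2; β=1, v≡8 (mod 11); (2|11)=-1, (8|11)=-1; sign (−1)^0·-1^1·-1^4 = -1.
(a,b)_3: α=8, u≡1; β=3, v≡2 (mod 3); (1|3)=+1, (2|3)=-1; sign (−1)^0·+1^3·-1^8 = +1.
(a,b)_2: α=15, β=6; u≡7, v≡3 (mod 8); ε(u)ε(v)=1·1, αω(v)=15·1, βω(u)=6·0; sum ≡ 0  ⇒  +1.
|Ram(910, -165)| = 2, even; anisotropic at {7, 11}.

[7, 11]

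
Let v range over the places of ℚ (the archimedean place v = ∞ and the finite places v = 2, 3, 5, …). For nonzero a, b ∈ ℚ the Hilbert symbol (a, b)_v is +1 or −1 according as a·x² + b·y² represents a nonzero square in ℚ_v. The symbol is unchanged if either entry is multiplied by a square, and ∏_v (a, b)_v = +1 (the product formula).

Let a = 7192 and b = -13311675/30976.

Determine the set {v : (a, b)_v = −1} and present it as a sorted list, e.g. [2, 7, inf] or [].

(a, b) ≡ (1798, -59163) mod (ℚ^×)²; places V = {2, 3, 5, 11, 13, 29, 31, 37, 41, ∞}.
(a,b)_37: α=0, u≡14; β=1, v≡23 (mod 37); (14|37)=-1, (23|37)=-1; sign (−1)^0·-1^1·-1^0 = -1.
(a,b)_∞: sgn(1798)=+, sgn(-59163)=−, so +1.
(a,b)_3: α=0, u≡1; β=3, v≡1 (mod 3); (1|3)=+1, (1|3)=+1; sign (−1)^0·+1^3·+1^0 = +1.
(a,b)_2: α=3, β=-8; u≡3, v≡5 (mod 8); ε(u)ε(v)=1·0, αω(v)=3·1, βω(u)=-8·1; sum ≡ 1  ⇒  -1.
(a,b)_13: α=0, u≡3; β=1, v≡10 (mod 13); (3|13)=+1, (10|13)=+1; sign (−1)^0·+1^1·+1^0 = +1.
(a,b)_29: α=1, u≡16; β=0, v≡27 (mod 29); (16|29)=+1, (27|29)=-1; sign (−1)^0·+1^0·-1^1 = -1.
(a,b)_11: α=0, u≡9; β=-2, v≡10 (mod 11); (9|11)=+1, (10|11)=-1; sign (−1)^0·+1^-2·-1^0 = +1.
(a,b)_41: α=0, u≡17; β=1, v≡8 (mod 41); (17|41)=-1, (8|41)=+1; sign (−1)^0·-1^1·+1^0 = -1.
(a,b)_5: α=0, u≡2; β=2, v≡3 (mod 5); (2|5)=-1, (3|5)=-1; sign (−1)^0·-1^2·-1^0 = +1.
(a,b)_31: α=1, u≡15; β=0, v≡5 (mod 31); (15|31)=-1, (5|31)=+1; sign (−1)^0·-1^0·+1^1 = +1.
|Ram(1798, -59163)| = 4, even; anisotropic at {2, 29, 37, 41}.

[2, 29, 37, 41]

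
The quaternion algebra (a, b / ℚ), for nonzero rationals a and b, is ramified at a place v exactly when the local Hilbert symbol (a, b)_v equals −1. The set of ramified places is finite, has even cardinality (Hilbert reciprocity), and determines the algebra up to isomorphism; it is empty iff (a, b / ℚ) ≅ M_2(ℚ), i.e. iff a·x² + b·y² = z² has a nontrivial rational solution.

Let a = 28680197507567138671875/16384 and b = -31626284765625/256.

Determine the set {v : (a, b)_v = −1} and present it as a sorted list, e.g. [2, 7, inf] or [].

[2, 23]

(a, b) ≡ (155, -9361) mod (ℚ^×)²; places V = {2, 3, 5, 11, 23, 31, 37, ∞}.
(a,b)_37: α=2, u≡21; β=1, v≡29 (mod 37); (21|37)=+1, (29|37)=-1; sign (−1)^0·+1^1·-1^2 = +1.
(a,b)_11: α=2, u≡9; β=1, v≡6 (mod 11); (9|11)=+1, (6|11)=-1; sign (−1)^0·+1^1·-1^2 = +1.
(a,b)_31: α=3, u≡28; β=2, v≡1 (mod 31); (28|31)=+1, (1|31)=+1; sign (−1)^0·+1^2·+1^3 = +1.
(a,b)_5: α=13, u≡1; β=8, v≡1 (mod 5); (1|5)=+1, (1|5)=+1; sign (−1)^0·+1^8·+1^13 = +1.
(a,b)_23: α=2, u≡17; β=1, v≡22 (mod 23); (17|23)=-1, (22|23)=-1; sign (−1)^0·-1^1·-1^2 = -1.
(a,b)_∞: sgn(155)=+, sgn(-9361)=−, so +1.
(a,b)_3: α=2, u≡2; β=2, v≡2 (mod 3); (2|3)=-1, (2|3)=-1; sign (−1)^0·-1^2·-1^2 = +1.
(a,b)_2: α=-14, β=-8; u≡3, v≡7 (mod 8); ε(u)ε(v)=1·1, αω(v)=-14·0, βω(u)=-8·1; sum ≡ 1  ⇒  -1.
(155, -9361 / ℚ) ramifies at {2, 23}: a division algebra.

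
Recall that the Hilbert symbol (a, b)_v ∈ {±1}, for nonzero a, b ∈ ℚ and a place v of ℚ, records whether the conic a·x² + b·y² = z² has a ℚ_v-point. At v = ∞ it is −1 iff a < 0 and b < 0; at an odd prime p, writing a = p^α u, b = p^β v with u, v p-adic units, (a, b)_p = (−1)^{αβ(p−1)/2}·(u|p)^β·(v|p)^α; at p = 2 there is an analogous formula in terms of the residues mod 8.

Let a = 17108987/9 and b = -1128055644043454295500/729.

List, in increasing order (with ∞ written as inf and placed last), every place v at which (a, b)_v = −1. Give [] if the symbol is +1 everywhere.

[5, 17, 19, 47]

Mod squares: a ≡ 349163, b ≡ -92528195. Check v ∈ {∞, 2, 3, 5, 7, 17, 19, 23, 47, 53}.
v=17: a=17^1·(≡5), b=17^3·(≡2) mod 17; (5|17)=-1, (2|17)=+1; (−1)^{1·3·8}·(-1)^3·(+1)^1 = -1.
v=3: a=3^-2·(≡2), b=3^-6·(≡1) mod 3; (2|3)=-1, (1|3)=+1; (−1)^{-2·-6·1}·(-1)^-6·(+1)^-2 = +1.
v=19: a=19^1·(≡7), b=19^3·(≡5) mod 19; (7|19)=+1, (5|19)=+1; (−1)^{1·3·9}·(+1)^3·(+1)^1 = -1.
v=7: a=7^2·(≡5), b=7^0·(≡5) mod 7; (5|7)=-1, (5|7)=-1; (−1)^{2·0·3}·(-1)^0·(-1)^2 = +1.
v=47: a=47^1·(≡32), b=47^3·(≡9) mod 47; (32|47)=+1, (9|47)=+1; (−1)^{1·3·23}·(+1)^3·(+1)^1 = -1.
v=5: a=5^0·(≡3), b=5^3·(≡4) mod 5; (3|5)=-1, (4|5)=+1; (−1)^{0·3·2}·(-1)^3·(+1)^0 = -1.
v=23: a=23^1·(≡8), b=23^3·(≡17) mod 23; (8|23)=+1, (17|23)=-1; (−1)^{1·3·11}·(+1)^3·(-1)^1 = +1.
v=2: v_2(a)=0, v_2(b)=2; units ≡ 3, 5 (mod 8); ε·ε+αω+βω = 1·0+0·1+2·1 ≡ 0  ⇒  (a,b)_2 = +1.
v=53: a=53^0·(≡24), b=53^1·(≡39) mod 53; (24|53)=+1, (39|53)=-1; (−1)^{0·1·26}·(+1)^1·(-1)^0 = +1.
v=∞: 349163 > 0 and -92528195 < 0  ⇒  (a,b)_∞ = +1.
Ram(349163, -92528195) = {5, 17, 19, 47}; no ℚ_5-point on the conic.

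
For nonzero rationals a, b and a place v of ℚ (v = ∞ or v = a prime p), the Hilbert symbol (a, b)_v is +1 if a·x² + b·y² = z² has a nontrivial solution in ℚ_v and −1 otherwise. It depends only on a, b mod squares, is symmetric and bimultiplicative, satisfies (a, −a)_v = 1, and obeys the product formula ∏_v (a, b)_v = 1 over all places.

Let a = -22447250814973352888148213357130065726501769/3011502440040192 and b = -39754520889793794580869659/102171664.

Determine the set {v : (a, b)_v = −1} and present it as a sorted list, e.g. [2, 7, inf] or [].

[11, 23, 29, inf]

Mod squares: a ≡ -873103, b ≡ -11339. Check v ∈ {∞, 2, 3, 7, 11, 13, 17, 19, 23, 29, 53}.
v=19: a=19^-6·(≡1), b=19^-4·(≡7) mod 19; (1|19)=+1, (7|19)=+1; (−1)^{-6·-4·9}·(+1)^-4·(+1)^-6 = +1.
v=3: a=3^-6·(≡2), b=3^0·(≡1) mod 3; (2|3)=-1, (1|3)=+1; (−1)^{-6·0·1}·(-1)^0·(+1)^-6 = +1.
v=∞: -873103 < 0 and -11339 < 0  ⇒  (a,b)_∞ = -1.
v=29: a=29^7·(≡28), b=29^3·(≡8) mod 29; (28|29)=+1, (8|29)=-1; (−1)^{7·3·14}·(+1)^3·(-1)^7 = -1.
v=13: a=13^6·(≡9), b=13^4·(≡10) mod 13; (9|13)=+1, (10|13)=+1; (−1)^{6·4·6}·(+1)^4·(+1)^6 = +1.
v=2: v_2(a)=-8, v_2(b)=-4; units ≡ 1, 5 (mod 8); ε·ε+αω+βω = 0·0+-8·1+-4·0 ≡ 0  ⇒  (a,b)_2 = +1.
v=7: a=7^-3·(≡2), b=7^-2·(≡2) mod 7; (2|7)=+1, (2|7)=+1; (−1)^{-3·-2·3}·(+1)^-2·(+1)^-3 = +1.
v=53: a=53^6·(≡3), b=53^4·(≡21) mod 53; (3|53)=-1, (21|53)=-1; (−1)^{6·4·26}·(-1)^4·(-1)^6 = +1.
v=17: a=17^5·(≡13), b=17^3·(≡4) mod 17; (13|17)=+1, (4|17)=+1; (−1)^{5·3·8}·(+1)^3·(+1)^5 = +1.
v=11: a=11^3·(≡9), b=11^2·(≡2) mod 11; (9|11)=+1, (2|11)=-1; (−1)^{3·2·5}·(+1)^2·(-1)^3 = -1.
v=23: a=23^5·(≡8), b=23^3·(≡12) mod 23; (8|23)=+1, (12|23)=+1; (−1)^{5·3·11}·(+1)^3·(+1)^5 = -1.
Ram(-873103, -11339) = {11, 23, 29, ∞}; no ℚ_11-point on the conic.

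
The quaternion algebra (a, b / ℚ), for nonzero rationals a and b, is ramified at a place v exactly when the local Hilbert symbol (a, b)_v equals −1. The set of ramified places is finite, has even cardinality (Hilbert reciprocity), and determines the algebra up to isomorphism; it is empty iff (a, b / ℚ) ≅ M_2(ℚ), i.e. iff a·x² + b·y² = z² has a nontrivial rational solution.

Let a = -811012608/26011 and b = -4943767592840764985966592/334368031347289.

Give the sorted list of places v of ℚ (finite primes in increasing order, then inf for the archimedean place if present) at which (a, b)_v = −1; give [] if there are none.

(a, b) ≡ (-23142, -6902) mod (ℚ^×)²; places V = {2, 3, 7, 11, 17, 19, 29, 37, ∞}.
(a,b)_3: α=3, u≡2; β=8, v≡1 (mod 3); (2|3)=-1, (1|3)=+1; sign (−1)^0·-1^8·+1^3 = +1.
(a,b)_2: α=9, β=19; u≡5, v≡5 (mod 8); ε(u)ε(v)=0·0, αω(v)=9·1, βω(u)=19·1; sum ≡ 0  ⇒  +1.
(a,b)_∞: sgn(-23142)=−, sgn(-6902)=−, so -1.
(a,b)_19: α=-1, u≡17; β=-4, v≡13 (mod 19); (17|19)=+1, (13|19)=-1; sign (−1)^0·+1^-4·-1^-1 = -1.
(a,b)_11: α=0, u≡8; β=2, v≡2 (mod 11); (8|11)=-1, (2|11)=-1; sign (−1)^0·-1^2·-1^0 = +1.
(a,b)_7: α=1, u≡5; β=3, v≡1 (mod 7); (5|7)=-1, (1|7)=+1; sign (−1)^1·-1^3·+1^1 = +1.
(a,b)_37: α=-2, u≡24; β=-6, v≡19 (mod 37); (24|37)=-1, (19|37)=-1; sign (−1)^0·-1^-6·-1^-2 = +1.
(a,b)_17: α=2, u≡3; β=5, v≡9 (mod 17); (3|17)=-1, (9|17)=+1; sign (−1)^0·-1^5·+1^2 = -1.
(a,b)_29: α=1, u≡17; β=3, v≡28 (mod 29); (17|29)=-1, (28|29)=+1; sign (−1)^0·-1^3·+1^1 = -1.
(-23142, -6902 / ℚ) ramifies at {17, 19, 29, ∞}: a division algebra.

[17, 19, 29, inf]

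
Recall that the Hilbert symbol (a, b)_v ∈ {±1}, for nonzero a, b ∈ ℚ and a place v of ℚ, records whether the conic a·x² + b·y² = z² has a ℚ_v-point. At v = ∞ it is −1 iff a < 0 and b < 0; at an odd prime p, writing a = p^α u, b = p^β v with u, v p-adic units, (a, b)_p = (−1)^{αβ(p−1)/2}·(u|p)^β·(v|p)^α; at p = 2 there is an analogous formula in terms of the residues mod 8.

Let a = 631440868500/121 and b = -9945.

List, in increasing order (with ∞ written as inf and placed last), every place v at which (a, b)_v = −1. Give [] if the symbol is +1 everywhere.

[5, 13]

(a, b) ≡ (85, -1105) mod (ℚ^×)²; places V = {2, 3, 5, 11, 13, 17, ∞}.
(a,b)_3: α=2, u≡1; β=2, v≡2 (mod 3); (1|3)=+1, (2|3)=-1; sign (−1)^0·+1^2·-1^2 = +1.
(a,b)_∞: sgn(85)=+, sgn(-1105)=−, so +1.
(a,b)_17: α=3, u≡6; β=1, v≡10 (mod 17); (6|17)=-1, (10|17)=-1; sign (−1)^0·-1^1·-1^3 = +1.
(a,b)_13: α=4, u≡6; β=1, v≡2 (mod 13); (6|13)=-1, (2|13)=-1; sign (−1)^0·-1^1·-1^4 = -1.
(a,b)_5: α=3, u≡3; β=1, v≡1 (mod 5); (3|5)=-1, (1|5)=+1; sign (−1)^0·-1^1·+1^3 = -1.
(a,b)_11: α=-2, u≡2; β=0, v≡10 (mod 11); (2|11)=-1, (10|11)=-1; sign (−1)^0·-1^0·-1^-2 = +1.
(a,b)_2: α=2, β=0; u≡5, v≡7 (mod 8); ε(u)ε(v)=0·1, αω(v)=2·0, βω(u)=0·1; sum ≡ 0  ⇒  +1.
Ram(85, -1105) = {5, 13}; no ℚ_5-point on the conic.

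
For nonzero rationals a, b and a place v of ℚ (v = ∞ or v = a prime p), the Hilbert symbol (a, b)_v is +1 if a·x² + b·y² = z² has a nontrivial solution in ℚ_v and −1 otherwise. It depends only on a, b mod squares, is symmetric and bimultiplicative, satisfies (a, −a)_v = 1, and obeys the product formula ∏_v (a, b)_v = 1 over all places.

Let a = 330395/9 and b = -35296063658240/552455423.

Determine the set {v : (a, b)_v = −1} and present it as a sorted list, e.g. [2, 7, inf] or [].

[17, 23]

Mod squares: a ≡ 1955, b ≡ -15295. Check v ∈ {∞, 2, 3, 5, 7, 11, 13, 17, 19, 23, 29}.
v=23: a=23^1·(≡4), b=23^-1·(≡13) mod 23; (4|23)=+1, (13|23)=+1; (−1)^{1·-1·11}·(+1)^-1·(+1)^1 = -1.
v=2: v_2(a)=0, v_2(b)=8; units ≡ 3, 1 (mod 8); ε·ε+αω+βω = 1·0+0·0+8·1 ≡ 0  ⇒  (a,b)_2 = +1.
v=11: a=11^0·(≡6), b=11^4·(≡2) mod 11; (6|11)=-1, (2|11)=-1; (−1)^{0·4·5}·(-1)^4·(-1)^0 = +1.
v=3: a=3^-2·(≡2), b=3^0·(≡2) mod 3; (2|3)=-1, (2|3)=-1; (−1)^{-2·0·1}·(-1)^0·(-1)^-2 = +1.
v=∞: 1955 > 0 and -15295 < 0  ⇒  (a,b)_∞ = +1.
v=19: a=19^0·(≡11), b=19^1·(≡18) mod 19; (11|19)=+1, (18|19)=-1; (−1)^{0·1·9}·(+1)^1·(-1)^0 = +1.
v=29: a=29^0·(≡3), b=29^-2·(≡15) mod 29; (3|29)=-1, (15|29)=-1; (−1)^{0·-2·14}·(-1)^-2·(-1)^0 = +1.
v=7: a=7^0·(≡1), b=7^3·(≡6) mod 7; (1|7)=+1, (6|7)=-1; (−1)^{0·3·3}·(+1)^3·(-1)^0 = +1.
v=13: a=13^2·(≡2), b=13^-4·(≡8) mod 13; (2|13)=-1, (8|13)=-1; (−1)^{2·-4·6}·(-1)^-4·(-1)^2 = +1.
v=17: a=17^1·(≡8), b=17^2·(≡6) mod 17; (8|17)=+1, (6|17)=-1; (−1)^{1·2·8}·(+1)^2·(-1)^1 = -1.
v=5: a=5^1·(≡1), b=5^1·(≡4) mod 5; (1|5)=+1, (4|5)=+1; (−1)^{1·1·2}·(+1)^1·(+1)^1 = +1.
(1955, -15295 / ℚ) ramifies at {17, 23}: a division algebra.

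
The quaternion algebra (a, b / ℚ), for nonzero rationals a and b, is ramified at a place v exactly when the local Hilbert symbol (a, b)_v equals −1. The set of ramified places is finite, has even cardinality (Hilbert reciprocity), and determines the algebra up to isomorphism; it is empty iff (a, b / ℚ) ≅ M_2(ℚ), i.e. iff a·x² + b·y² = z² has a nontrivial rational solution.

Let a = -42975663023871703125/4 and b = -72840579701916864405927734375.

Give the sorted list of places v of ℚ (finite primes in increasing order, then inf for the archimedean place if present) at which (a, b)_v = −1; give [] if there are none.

[23, inf]

(a, b) ≡ (-29, -154583) mod (ℚ^×)²; places V = {2, 3, 5, 7, 11, 13, 23, 29, 47, ∞}.
(a,b)_2: α=-2, β=0; u≡3, v≡1 (mod 8); ε(u)ε(v)=1·0, αω(v)=-2·0, βω(u)=0·1; sum ≡ 0  ⇒  +1.
(a,b)_11: α=2, u≡3; β=3, v≡5 (mod 11); (3|11)=+1, (5|11)=+1; sign (−1)^0·+1^3·+1^2 = +1.
(a,b)_23: α=2, u≡10; β=3, v≡4 (mod 23); (10|23)=-1, (4|23)=+1; sign (−1)^0·-1^3·+1^2 = -1.
(a,b)_7: α=2, u≡3; β=4, v≡5 (mod 7); (3|7)=-1, (5|7)=-1; sign (−1)^0·-1^4·-1^2 = +1.
(a,b)_47: α=2, u≡34; β=3, v≡42 (mod 47); (34|47)=+1, (42|47)=+1; sign (−1)^0·+1^3·+1^2 = +1.
(a,b)_5: α=6, u≡4; β=10, v≡3 (mod 5); (4|5)=+1, (3|5)=-1; sign (−1)^0·+1^10·-1^6 = +1.
(a,b)_3: α=4, u≡1; β=0, v≡1 (mod 3); (1|3)=+1, (1|3)=+1; sign (−1)^0·+1^0·+1^4 = +1.
(a,b)_13: α=2, u≡9; β=3, v≡3 (mod 13); (9|13)=+1, (3|13)=+1; sign (−1)^0·+1^3·+1^2 = +1.
(a,b)_29: α=1, u≡1; β=2, v≡1 (mod 29); (1|29)=+1, (1|29)=+1; sign (−1)^0·+1^2·+1^1 = +1.
(a,b)_∞: sgn(-29)=−, sgn(-154583)=−, so -1.
Ram(-29, -154583) = {23, ∞}; no ℚ_23-point on the conic.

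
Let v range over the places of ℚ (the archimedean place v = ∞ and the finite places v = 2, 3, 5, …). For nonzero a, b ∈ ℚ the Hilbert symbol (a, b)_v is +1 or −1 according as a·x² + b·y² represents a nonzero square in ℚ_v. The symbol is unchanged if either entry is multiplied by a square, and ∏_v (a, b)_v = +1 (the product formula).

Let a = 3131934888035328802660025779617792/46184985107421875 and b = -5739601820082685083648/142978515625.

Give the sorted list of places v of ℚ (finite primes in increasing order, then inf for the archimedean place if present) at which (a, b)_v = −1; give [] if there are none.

Mod squares: a ≡ 97883093, b ≡ -47. Check v ∈ {∞, 2, 3, 5, 7, 11, 13, 17, 19, 29, 37, 43, 47}.
v=11: a=11^-3·(≡8), b=11^-4·(≡2) mod 11; (8|11)=-1, (2|11)=-1; (−1)^{-3·-4·5}·(-1)^-4·(-1)^-3 = -1.
v=47: a=47^1·(≡9), b=47^1·(≡20) mod 47; (9|47)=+1, (20|47)=-1; (−1)^{1·1·23}·(+1)^1·(-1)^1 = +1.
v=19: a=19^0·(≡13), b=19^2·(≡18) mod 19; (13|19)=-1, (18|19)=-1; (−1)^{0·2·9}·(-1)^2·(-1)^0 = +1.
v=2: v_2(a)=38, v_2(b)=20; units ≡ 5, 1 (mod 8); ε·ε+αω+βω = 0·0+38·0+20·1 ≡ 0  ⇒  (a,b)_2 = +1.
v=43: a=43^3·(≡14), b=43^2·(≡5) mod 43; (14|43)=+1, (5|43)=-1; (−1)^{3·2·21}·(+1)^2·(-1)^3 = -1.
v=29: a=29^-2·(≡27), b=29^0·(≡26) mod 29; (27|29)=-1, (26|29)=-1; (−1)^{-2·0·14}·(-1)^0·(-1)^-2 = +1.
v=∞: 97883093 > 0 and -47 < 0  ⇒  (a,b)_∞ = +1.
v=3: a=3^6·(≡2), b=3^2·(≡1) mod 3; (2|3)=-1, (1|3)=+1; (−1)^{6·2·1}·(-1)^2·(+1)^6 = +1.
v=37: a=37^3·(≡30), b=37^2·(≡4) mod 37; (30|37)=+1, (4|37)=+1; (−1)^{3·2·18}·(+1)^2·(+1)^3 = +1.
v=7: a=7^5·(≡1), b=7^2·(≡1) mod 7; (1|7)=+1, (1|7)=+1; (−1)^{5·2·3}·(+1)^2·(+1)^5 = +1.
v=5: a=5^-12·(≡3), b=5^-10·(≡2) mod 5; (3|5)=-1, (2|5)=-1; (−1)^{-12·-10·2}·(-1)^-10·(-1)^-12 = +1.
v=13: a=13^-2·(≡3), b=13^0·(≡5) mod 13; (3|13)=+1, (5|13)=-1; (−1)^{-2·0·6}·(+1)^0·(-1)^-2 = +1.
v=17: a=17^3·(≡7), b=17^2·(≡1) mod 17; (7|17)=-1, (1|17)=+1; (−1)^{3·2·8}·(-1)^2·(+1)^3 = +1.
|Ram(97883093, -47)| = 2, even; anisotropic at {11, 43}.

[11, 43]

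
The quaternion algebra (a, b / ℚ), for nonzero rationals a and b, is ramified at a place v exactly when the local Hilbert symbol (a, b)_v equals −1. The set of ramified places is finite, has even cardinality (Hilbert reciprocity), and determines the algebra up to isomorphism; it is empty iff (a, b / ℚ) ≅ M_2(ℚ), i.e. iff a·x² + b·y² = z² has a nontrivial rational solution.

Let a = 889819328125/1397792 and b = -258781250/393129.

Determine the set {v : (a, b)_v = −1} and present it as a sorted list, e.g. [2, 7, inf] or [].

(a, b) ≡ (26, -2) mod (ℚ^×)²; places V = {2, 3, 5, 7, 11, 13, 19, 23, ∞}.
(a,b)_13: α=3, u≡11; β=2, v≡8 (mod 13); (11|13)=-1, (8|13)=-1; sign (−1)^0·-1^2·-1^3 = -1.
(a,b)_2: α=-5, β=1; u≡5, v≡7 (mod 8); ε(u)ε(v)=0·1, αω(v)=-5·0, βω(u)=1·1; sum ≡ 1  ⇒  -1.
(a,b)_7: α=2, u≡6; β=2, v≡6 (mod 7); (6|7)=-1, (6|7)=-1; sign (−1)^0·-1^2·-1^2 = +1.
(a,b)_∞: sgn(26)=+, sgn(-2)=−, so +1.
(a,b)_19: α=-2, u≡9; β=-2, v≡7 (mod 19); (9|19)=+1, (7|19)=+1; sign (−1)^0·+1^-2·+1^-2 = +1.
(a,b)_3: α=0, u≡2; β=-2, v≡1 (mod 3); (2|3)=-1, (1|3)=+1; sign (−1)^0·-1^-2·+1^0 = +1.
(a,b)_5: α=6, u≡1; β=6, v≡2 (mod 5); (1|5)=+1, (2|5)=-1; sign (−1)^0·+1^6·-1^6 = +1.
(a,b)_23: α=2, u≡8; β=0, v≡20 (mod 23); (8|23)=+1, (20|23)=-1; sign (−1)^0·+1^0·-1^2 = +1.
(a,b)_11: α=-2, u≡1; β=-2, v≡5 (mod 11); (1|11)=+1, (5|11)=+1; sign (−1)^0·+1^-2·+1^-2 = +1.
Ram(26, -2) = {2, 13}; no ℚ_2-point on the conic.

[2, 13]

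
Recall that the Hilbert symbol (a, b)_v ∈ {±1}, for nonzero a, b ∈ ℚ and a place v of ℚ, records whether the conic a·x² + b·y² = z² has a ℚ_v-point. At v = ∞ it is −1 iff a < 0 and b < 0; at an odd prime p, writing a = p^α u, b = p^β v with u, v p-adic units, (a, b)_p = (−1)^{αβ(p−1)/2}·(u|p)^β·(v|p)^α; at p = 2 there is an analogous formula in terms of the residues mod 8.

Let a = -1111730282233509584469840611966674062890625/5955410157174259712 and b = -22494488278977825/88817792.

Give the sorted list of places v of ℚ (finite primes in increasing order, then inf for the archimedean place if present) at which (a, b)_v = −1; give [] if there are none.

[2, 11, 53, inf]

(a, b) ≡ (-404178, -2965453986) mod (ℚ^×)²; places V = {2, 3, 5, 7, 11, 17, 19, 23, 29, 31, 41, 53, ∞}.
(a,b)_7: α=-6, u≡2; β=-4, v≡4 (mod 7); (2|7)=+1, (4|7)=+1; sign (−1)^0·+1^-4·+1^-6 = +1.
(a,b)_2: α=-21, β=-7; u≡7, v≡7 (mod 8); ε(u)ε(v)=1·1, αω(v)=-21·0, βω(u)=-7·0; sum ≡ 1  ⇒  -1.
(a,b)_31: α=3, u≡3; β=1, v≡20 (mod 31); (3|31)=-1, (20|31)=+1; sign (−1)^1·-1^1·+1^3 = +1.
(a,b)_19: α=6, u≡17; β=2, v≡18 (mod 19); (17|19)=+1, (18|19)=-1; sign (−1)^0·+1^2·-1^6 = +1.
(a,b)_11: α=2, u≡6; β=1, v≡4 (mod 11); (6|11)=-1, (4|11)=+1; sign (−1)^0·-1^1·+1^2 = -1.
(a,b)_3: α=7, u≡1; β=1, v≡2 (mod 3); (1|3)=+1, (2|3)=-1; sign (−1)^1·+1^1·-1^7 = +1.
(a,b)_41: α=5, u≡20; β=3, v≡20 (mod 41); (20|41)=+1, (20|41)=+1; sign (−1)^0·+1^3·+1^5 = +1.
(a,b)_23: α=2, u≡13; β=1, v≡14 (mod 23); (13|23)=+1, (14|23)=-1; sign (−1)^0·+1^1·-1^2 = +1.
(a,b)_5: α=8, u≡2; β=2, v≡1 (mod 5); (2|5)=-1, (1|5)=+1; sign (−1)^0·-1^2·+1^8 = +1.
(a,b)_∞: sgn(-404178)=−, sgn(-2965453986)=−, so -1.
(a,b)_53: α=3, u≡47; β=1, v≡33 (mod 53); (47|53)=+1, (33|53)=-1; sign (−1)^0·+1^1·-1^3 = -1.
(a,b)_17: α=-6, u≡5; β=-2, v≡4 (mod 17); (5|17)=-1, (4|17)=+1; sign (−1)^0·-1^-2·+1^-6 = +1.
(a,b)_29: α=2, u≡25; β=1, v≡8 (mod 29); (25|29)=+1, (8|29)=-1; sign (−1)^0·+1^1·-1^2 = +1.
(-404178, -2965453986 / ℚ) ramifies at {2, 11, 53, ∞}: a division algebra.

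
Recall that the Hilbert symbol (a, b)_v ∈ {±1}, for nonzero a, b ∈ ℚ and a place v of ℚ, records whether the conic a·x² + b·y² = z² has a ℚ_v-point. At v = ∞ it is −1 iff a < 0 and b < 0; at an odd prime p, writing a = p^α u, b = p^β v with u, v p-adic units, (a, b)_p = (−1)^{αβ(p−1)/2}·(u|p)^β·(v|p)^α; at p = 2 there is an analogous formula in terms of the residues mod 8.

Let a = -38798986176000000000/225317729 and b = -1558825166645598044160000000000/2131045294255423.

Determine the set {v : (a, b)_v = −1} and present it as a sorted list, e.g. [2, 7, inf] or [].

[2, 5, 23, inf]

(a, b) ≡ (-178710, -32718) mod (ℚ^×)²; places V = {2, 3, 5, 7, 11, 13, 19, 23, 37, 41, 43, ∞}.
(a,b)_23: α=-1, u≡3; β=0, v≡17 (mod 23); (3|23)=+1, (17|23)=-1; sign (−1)^0·+1^0·-1^-1 = -1.
(a,b)_3: α=3, u≡1; β=5, v≡2 (mod 3); (1|3)=+1, (2|3)=-1; sign (−1)^1·+1^5·-1^3 = +1.
(a,b)_∞: sgn(-178710)=−, sgn(-32718)=−, so -1.
(a,b)_41: α=2, u≡2; β=3, v≡11 (mod 41); (2|41)=+1, (11|41)=-1; sign (−1)^0·+1^3·-1^2 = +1.
(a,b)_11: α=0, u≡6; β=2, v≡8 (mod 11); (6|11)=-1, (8|11)=-1; sign (−1)^0·-1^2·-1^0 = +1.
(a,b)_5: α=9, u≡2; β=10, v≡2 (mod 5); (2|5)=-1, (2|5)=-1; sign (−1)^0·-1^10·-1^9 = -1.
(a,b)_43: α=0, u≡1; β=-2, v≡22 (mod 43); (1|43)=+1, (22|43)=-1; sign (−1)^0·+1^-2·-1^0 = +1.
(a,b)_37: α=1, u≡29; β=2, v≡27 (mod 37); (29|37)=-1, (27|37)=+1; sign (−1)^0·-1^2·+1^1 = +1.
(a,b)_19: α=2, u≡16; β=3, v≡5 (mod 19); (16|19)=+1, (5|19)=+1; sign (−1)^0·+1^3·+1^2 = +1.
(a,b)_13: α=-4, u≡12; β=-4, v≡10 (mod 13); (12|13)=+1, (10|13)=+1; sign (−1)^0·+1^-4·+1^-4 = +1.
(a,b)_7: α=-3, u≡3; β=-9, v≡2 (mod 7); (3|7)=-1, (2|7)=+1; sign (−1)^1·-1^-9·+1^-3 = +1.
(a,b)_2: α=15, β=23; u≡5, v≡1 (mod 8); ε(u)ε(v)=0·0, αω(v)=15·0, βω(u)=23·1; sum ≡ 1  ⇒  -1.
(-178710, -32718 / ℚ) ramifies at {2, 5, 23, ∞}: a division algebra.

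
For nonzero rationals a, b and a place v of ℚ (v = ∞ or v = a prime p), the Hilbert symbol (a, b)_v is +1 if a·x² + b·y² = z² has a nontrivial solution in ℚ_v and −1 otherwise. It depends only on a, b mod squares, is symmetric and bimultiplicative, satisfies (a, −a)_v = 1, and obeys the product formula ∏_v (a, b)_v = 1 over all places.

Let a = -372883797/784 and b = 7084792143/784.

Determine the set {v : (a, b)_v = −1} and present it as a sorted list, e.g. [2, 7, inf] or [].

(a, b) ≡ (-245157, 12903) mod (ℚ^×)²; places V = {2, 3, 7, 11, 13, 17, 19, 23, ∞}.
(a,b)_23: α=1, u≡8; β=1, v≡9 (mod 23); (8|23)=+1, (9|23)=+1; sign (−1)^1·+1^1·+1^1 = -1.
(a,b)_17: α=1, u≡14; β=1, v≡6 (mod 17); (14|17)=-1, (6|17)=-1; sign (−1)^0·-1^1·-1^1 = +1.
(a,b)_19: α=1, u≡11; β=2, v≡8 (mod 19); (11|19)=+1, (8|19)=-1; sign (−1)^0·+1^2·-1^1 = -1.
(a,b)_7: α=-2, u≡4; β=-2, v≡1 (mod 7); (4|7)=+1, (1|7)=+1; sign (−1)^0·+1^-2·+1^-2 = +1.
(a,b)_11: α=1, u≡10; β=1, v≡8 (mod 11); (10|11)=-1, (8|11)=-1; sign (−1)^1·-1^1·-1^1 = -1.
(a,b)_3: α=3, u≡1; β=3, v≡2 (mod 3); (1|3)=+1, (2|3)=-1; sign (−1)^1·+1^3·-1^3 = +1.
(a,b)_2: α=-4, β=-4; u≡3, v≡7 (mod 8); ε(u)ε(v)=1·1, αω(v)=-4·0, βω(u)=-4·1; sum ≡ 1  ⇒  -1.
(a,b)_13: α=2, u≡3; β=2, v≡8 (mod 13); (3|13)=+1, (8|13)=-1; sign (−1)^0·+1^2·-1^2 = +1.
(a,b)_∞: sgn(-245157)=−, sgn(12903)=+, so +1.
Ram(-245157, 12903) = {2, 11, 19, 23}; no ℚ_2-point on the conic.

[2, 11, 19, 23]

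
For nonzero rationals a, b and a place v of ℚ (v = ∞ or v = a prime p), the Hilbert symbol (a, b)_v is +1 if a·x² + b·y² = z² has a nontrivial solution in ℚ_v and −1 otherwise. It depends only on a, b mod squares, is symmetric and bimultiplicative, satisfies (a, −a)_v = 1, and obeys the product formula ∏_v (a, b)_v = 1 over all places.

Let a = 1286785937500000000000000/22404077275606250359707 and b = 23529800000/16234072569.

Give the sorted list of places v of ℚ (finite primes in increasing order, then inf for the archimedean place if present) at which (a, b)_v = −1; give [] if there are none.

[3, 7]

(a, b) ≡ (21, 5) mod (ℚ^×)²; places V = {2, 3, 5, 7, 11, 13, 17, 31, ∞}.
(a,b)_31: α=-2, u≡27; β=0, v≡5 (mod 31); (27|31)=-1, (5|31)=+1; sign (−1)^0·-1^0·+1^-2 = +1.
(a,b)_7: α=7, u≡6; β=6, v≡3 (mod 7); (6|7)=-1, (3|7)=-1; sign (−1)^0·-1^6·-1^7 = -1.
(a,b)_17: α=-2, u≡4; β=0, v≡10 (mod 17); (4|17)=+1, (10|17)=-1; sign (−1)^0·+1^0·-1^-2 = +1.
(a,b)_∞: sgn(21)=+, sgn(5)=+, so +1.
(a,b)_11: α=-6, u≡10; β=-4, v≡4 (mod 11); (10|11)=-1, (4|11)=+1; sign (−1)^0·-1^-4·+1^-6 = +1.
(a,b)_2: α=14, β=6; u≡5, v≡5 (mod 8); ε(u)ε(v)=0·0, αω(v)=14·1, βω(u)=6·1; sum ≡ 0  ⇒  +1.
(a,b)_5: α=20, u≡1; β=5, v≡4 (mod 5); (1|5)=+1, (4|5)=+1; sign (−1)^0·+1^5·+1^20 = +1.
(a,b)_13: α=-4, u≡7; β=-2, v≡5 (mod 13); (7|13)=-1, (5|13)=-1; sign (−1)^0·-1^-2·-1^-4 = +1.
(a,b)_3: α=-13, u≡1; β=-8, v≡2 (mod 3); (1|3)=+1, (2|3)=-1; sign (−1)^0·+1^-8·-1^-13 = -1.
(21, 5 / ℚ) ramifies at {3, 7}: a division algebra.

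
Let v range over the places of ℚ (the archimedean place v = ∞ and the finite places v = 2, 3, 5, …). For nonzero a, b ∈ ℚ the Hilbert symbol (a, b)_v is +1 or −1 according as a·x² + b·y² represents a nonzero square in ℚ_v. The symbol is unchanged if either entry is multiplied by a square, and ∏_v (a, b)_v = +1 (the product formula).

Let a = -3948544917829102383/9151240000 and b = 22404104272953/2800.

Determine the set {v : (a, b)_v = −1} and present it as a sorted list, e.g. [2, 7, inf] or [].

Mod squares: a ≡ -338255043, b ≡ 18879. Check v ∈ {∞, 2, 3, 5, 7, 13, 19, 23, 29, 31, 41}.
v=2: v_2(a)=-6, v_2(b)=-4; units ≡ 5, 7 (mod 8); ε·ε+αω+βω = 0·1+-6·0+-4·1 ≡ 0  ⇒  (a,b)_2 = +1.
v=31: a=31^1·(≡1), b=31^1·(≡7) mod 31; (1|31)=+1, (7|31)=+1; (−1)^{1·1·15}·(+1)^1·(+1)^1 = -1.
v=41: a=41^3·(≡10), b=41^2·(≡11) mod 41; (10|41)=+1, (11|41)=-1; (−1)^{3·2·20}·(+1)^2·(-1)^3 = -1.
v=5: a=5^-4·(≡3), b=5^-2·(≡4) mod 5; (3|5)=-1, (4|5)=+1; (−1)^{-4·-2·2}·(-1)^-2·(+1)^-4 = +1.
v=19: a=19^3·(≡18), b=19^2·(≡2) mod 19; (18|19)=-1, (2|19)=-1; (−1)^{3·2·9}·(-1)^2·(-1)^3 = -1.
v=7: a=7^-3·(≡3), b=7^-1·(≡4) mod 7; (3|7)=-1, (4|7)=+1; (−1)^{-3·-1·3}·(-1)^-1·(+1)^-3 = +1.
v=∞: -338255043 < 0 and 18879 > 0  ⇒  (a,b)_∞ = +1.
v=13: a=13^2·(≡9), b=13^2·(≡1) mod 13; (9|13)=+1, (1|13)=+1; (−1)^{2·2·6}·(+1)^2·(+1)^2 = +1.
v=29: a=29^-1·(≡28), b=29^1·(≡6) mod 29; (28|29)=+1, (6|29)=+1; (−1)^{-1·1·14}·(+1)^1·(+1)^-1 = +1.
v=3: a=3^13·(≡1), b=3^5·(≡2) mod 3; (1|3)=+1, (2|3)=-1; (−1)^{13·5·1}·(+1)^5·(-1)^13 = +1.
v=23: a=23^-1·(≡5), b=23^0·(≡10) mod 23; (5|23)=-1, (10|23)=-1; (−1)^{-1·0·11}·(-1)^0·(-1)^-1 = -1.
|Ram(-338255043, 18879)| = 4, even; anisotropic at {19, 23, 31, 41}.

[19, 23, 31, 41]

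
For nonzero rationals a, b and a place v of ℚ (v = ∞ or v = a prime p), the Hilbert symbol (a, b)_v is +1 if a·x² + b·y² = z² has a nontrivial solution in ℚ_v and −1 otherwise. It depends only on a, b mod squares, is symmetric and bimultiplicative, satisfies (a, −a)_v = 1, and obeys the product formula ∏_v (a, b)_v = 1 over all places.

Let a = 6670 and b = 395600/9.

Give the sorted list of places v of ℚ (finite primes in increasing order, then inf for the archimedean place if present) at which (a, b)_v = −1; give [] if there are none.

[2, 23, 29, 43]

Mod squares: a ≡ 6670, b ≡ 989. Check v ∈ {∞, 2, 3, 5, 23, 29, 43}.
v=23: a=23^1·(≡14), b=23^1·(≡20) mod 23; (14|23)=-1, (20|23)=-1; (−1)^{1·1·11}·(-1)^1·(-1)^1 = -1.
v=29: a=29^1·(≡27), b=29^0·(≡27) mod 29; (27|29)=-1, (27|29)=-1; (−1)^{1·0·14}·(-1)^0·(-1)^1 = -1.
v=43: a=43^0·(≡5), b=43^1·(≡38) mod 43; (5|43)=-1, (38|43)=+1; (−1)^{0·1·21}·(-1)^1·(+1)^0 = -1.
v=5: a=5^1·(≡4), b=5^2·(≡1) mod 5; (4|5)=+1, (1|5)=+1; (−1)^{1·2·2}·(+1)^2·(+1)^1 = +1.
v=2: v_2(a)=1, v_2(b)=4; units ≡ 7, 5 (mod 8); ε·ε+αω+βω = 1·0+1·1+4·0 ≡ 1  ⇒  (a,b)_2 = -1.
v=3: a=3^0·(≡1), b=3^-2·(≡2) mod 3; (1|3)=+1, (2|3)=-1; (−1)^{0·-2·1}·(+1)^-2·(-1)^0 = +1.
v=∞: 6670 > 0 and 989 > 0  ⇒  (a,b)_∞ = +1.
Ram(6670, 989) = {2, 23, 29, 43}; no ℚ_2-point on the conic.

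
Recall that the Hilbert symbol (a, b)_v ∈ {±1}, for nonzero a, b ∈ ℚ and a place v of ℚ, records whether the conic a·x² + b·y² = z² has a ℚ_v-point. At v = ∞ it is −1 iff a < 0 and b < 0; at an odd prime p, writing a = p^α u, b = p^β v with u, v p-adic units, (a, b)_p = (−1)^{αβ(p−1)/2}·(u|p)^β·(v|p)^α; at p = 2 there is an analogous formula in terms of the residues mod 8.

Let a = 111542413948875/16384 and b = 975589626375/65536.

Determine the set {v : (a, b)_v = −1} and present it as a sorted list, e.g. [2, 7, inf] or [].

Mod squares: a ≡ 195, b ≡ 455. Check v ∈ {∞, 2, 3, 5, 7, 13}.
v=2: v_2(a)=-14, v_2(b)=-16; units ≡ 3, 7 (mod 8); ε·ε+αω+βω = 1·1+-14·0+-16·1 ≡ 1  ⇒  (a,b)_2 = -1.
v=13: a=13^1·(≡7), b=13^1·(≡3) mod 13; (7|13)=-1, (3|13)=+1; (−1)^{1·1·6}·(-1)^1·(+1)^1 = -1.
v=7: a=7^10·(≡3), b=7^7·(≡4) mod 7; (3|7)=-1, (4|7)=+1; (−1)^{10·7·3}·(-1)^7·(+1)^10 = -1.
v=3: a=3^5·(≡2), b=3^6·(≡2) mod 3; (2|3)=-1, (2|3)=-1; (−1)^{5·6·1}·(-1)^6·(-1)^5 = -1.
v=∞: 195 > 0 and 455 > 0  ⇒  (a,b)_∞ = +1.
v=5: a=5^3·(≡4), b=5^3·(≡1) mod 5; (4|5)=+1, (1|5)=+1; (−1)^{3·3·2}·(+1)^3·(+1)^3 = +1.
|Ram(195, 455)| = 4, even; anisotropic at {2, 3, 7, 13}.

[2, 3, 7, 13]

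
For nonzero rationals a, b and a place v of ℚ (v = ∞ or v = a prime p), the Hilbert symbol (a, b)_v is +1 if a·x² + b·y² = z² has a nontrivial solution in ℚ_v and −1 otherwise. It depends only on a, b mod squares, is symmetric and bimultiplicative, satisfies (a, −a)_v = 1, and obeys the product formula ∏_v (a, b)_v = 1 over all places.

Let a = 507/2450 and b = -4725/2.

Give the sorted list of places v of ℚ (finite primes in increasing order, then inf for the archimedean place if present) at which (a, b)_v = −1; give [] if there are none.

[2, 7]

Mod squares: a ≡ 6, b ≡ -42. Check v ∈ {∞, 2, 3, 5, 7, 13}.
v=5: a=5^-2·(≡4), b=5^2·(≡3) mod 5; (4|5)=+1, (3|5)=-1; (−1)^{-2·2·2}·(+1)^2·(-1)^-2 = +1.
v=7: a=7^-2·(≡3), b=7^1·(≡2) mod 7; (3|7)=-1, (2|7)=+1; (−1)^{-2·1·3}·(-1)^1·(+1)^-2 = -1.
v=3: a=3^1·(≡2), b=3^3·(≡1) mod 3; (2|3)=-1, (1|3)=+1; (−1)^{1·3·1}·(-1)^3·(+1)^1 = +1.
v=13: a=13^2·(≡7), b=13^0·(≡10) mod 13; (7|13)=-1, (10|13)=+1; (−1)^{2·0·6}·(-1)^0·(+1)^2 = +1.
v=∞: 6 > 0 and -42 < 0  ⇒  (a,b)_∞ = +1.
v=2: v_2(a)=-1, v_2(b)=-1; units ≡ 3, 3 (mod 8); ε·ε+αω+βω = 1·1+-1·1+-1·1 ≡ 1  ⇒  (a,b)_2 = -1.
Ram(6, -42) = {2, 7}; no ℚ_2-point on the conic.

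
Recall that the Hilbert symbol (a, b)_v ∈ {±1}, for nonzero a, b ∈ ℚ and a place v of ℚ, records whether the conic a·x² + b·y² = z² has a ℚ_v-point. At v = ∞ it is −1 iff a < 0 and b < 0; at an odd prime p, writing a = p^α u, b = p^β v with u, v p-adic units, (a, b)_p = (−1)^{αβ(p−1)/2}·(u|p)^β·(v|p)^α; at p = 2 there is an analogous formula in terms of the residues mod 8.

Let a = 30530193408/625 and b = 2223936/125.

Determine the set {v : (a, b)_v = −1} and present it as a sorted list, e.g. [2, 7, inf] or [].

(a, b) ≡ (2, 2145) mod (ℚ^×)²; places V = {2, 3, 5, 11, 13, ∞}.
(a,b)_3: α=6, u≡2; β=5, v≡1 (mod 3); (2|3)=-1, (1|3)=+1; sign (−1)^0·-1^5·+1^6 = -1.
(a,b)_5: α=-4, u≡3; β=-3, v≡1 (mod 5); (3|5)=-1, (1|5)=+1; sign (−1)^0·-1^-3·+1^-4 = -1.
(a,b)_2: α=11, β=6; u≡1, v≡1 (mod 8); ε(u)ε(v)=0·0, αω(v)=11·0, βω(u)=6·0; sum ≡ 0  ⇒  +1.
(a,b)_11: α=2, u≡10; β=1, v≡10 (mod 11); (10|11)=-1, (10|11)=-1; sign (−1)^0·-1^1·-1^2 = -1.
(a,b)_∞: sgn(2)=+, sgn(2145)=+, so +1.
(a,b)_13: α=2, u≡2; β=1, v≡12 (mod 13); (2|13)=-1, (12|13)=+1; sign (−1)^0·-1^1·+1^2 = -1.
(2, 2145 / ℚ) ramifies at {3, 5, 11, 13}: a division algebra.

[3, 5, 11, 13]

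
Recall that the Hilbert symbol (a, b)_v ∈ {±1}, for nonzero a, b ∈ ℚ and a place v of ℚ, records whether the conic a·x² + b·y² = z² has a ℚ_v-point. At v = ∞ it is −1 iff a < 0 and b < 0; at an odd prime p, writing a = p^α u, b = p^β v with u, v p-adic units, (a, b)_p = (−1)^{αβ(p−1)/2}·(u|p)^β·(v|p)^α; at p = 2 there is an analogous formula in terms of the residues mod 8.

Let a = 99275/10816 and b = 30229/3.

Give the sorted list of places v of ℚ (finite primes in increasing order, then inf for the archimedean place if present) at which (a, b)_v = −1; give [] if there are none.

[2, 3]

(a, b) ≡ (11, 90687) mod (ℚ^×)²; places V = {2, 3, 5, 11, 13, 19, 37, 43, ∞}.
(a,b)_19: α=2, u≡17; β=1, v≡11 (mod 19); (17|19)=+1, (11|19)=+1; sign (−1)^0·+1^1·+1^2 = +1.
(a,b)_13: α=-2, u≡6; β=0, v≡10 (mod 13); (6|13)=-1, (10|13)=+1; sign (−1)^0·-1^0·+1^-2 = +1.
(a,b)_11: α=1, u≡9; β=0, v≡4 (mod 11); (9|11)=+1, (4|11)=+1; sign (−1)^0·+1^0·+1^1 = +1.
(a,b)_3: α=0, u≡2; β=-1, v≡1 (mod 3); (2|3)=-1, (1|3)=+1; sign (−1)^0·-1^-1·+1^0 = -1.
(a,b)_∞: sgn(11)=+, sgn(90687)=+, so +1.
(a,b)_2: α=-6, β=0; u≡3, v≡7 (mod 8); ε(u)ε(v)=1·1, αω(v)=-6·0, βω(u)=0·1; sum ≡ 1  ⇒  -1.
(a,b)_43: α=0, u≡35; β=1, v≡5 (mod 43); (35|43)=+1, (5|43)=-1; sign (−1)^0·+1^1·-1^0 = +1.
(a,b)_37: α=0, u≡25; β=1, v≡1 (mod 37); (25|37)=+1, (1|37)=+1; sign (−1)^0·+1^1·+1^0 = +1.
(a,b)_5: α=2, u≡1; β=0, v≡3 (mod 5); (1|5)=+1, (3|5)=-1; sign (−1)^0·+1^0·-1^2 = +1.
|Ram(11, 90687)| = 2, even; anisotropic at {2, 3}.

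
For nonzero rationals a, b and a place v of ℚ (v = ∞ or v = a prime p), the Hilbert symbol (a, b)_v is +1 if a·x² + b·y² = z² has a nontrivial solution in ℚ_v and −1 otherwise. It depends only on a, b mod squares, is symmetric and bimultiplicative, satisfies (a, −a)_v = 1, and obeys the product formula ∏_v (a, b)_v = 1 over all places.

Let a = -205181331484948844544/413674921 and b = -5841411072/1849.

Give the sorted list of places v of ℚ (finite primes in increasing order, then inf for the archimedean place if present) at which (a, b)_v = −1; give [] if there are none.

[7, 17, 29, inf]

Mod squares: a ≡ -29, b ≡ -6783. Check v ∈ {∞, 2, 3, 7, 11, 17, 19, 29, 43}.
v=2: v_2(a)=12, v_2(b)=10; units ≡ 3, 1 (mod 8); ε·ε+αω+βω = 1·0+12·0+10·1 ≡ 0  ⇒  (a,b)_2 = +1.
v=3: a=3^4·(≡1), b=3^1·(≡1) mod 3; (1|3)=+1, (1|3)=+1; (−1)^{4·1·1}·(+1)^1·(+1)^4 = +1.
v=7: a=7^0·(≡3), b=7^1·(≡1) mod 7; (3|7)=-1, (1|7)=+1; (−1)^{0·1·3}·(-1)^1·(+1)^0 = -1.
v=11: a=11^-2·(≡9), b=11^0·(≡9) mod 11; (9|11)=+1, (9|11)=+1; (−1)^{-2·0·5}·(+1)^0·(+1)^-2 = +1.
v=43: a=43^-4·(≡4), b=43^-2·(≡38) mod 43; (4|43)=+1, (38|43)=+1; (−1)^{-4·-2·21}·(+1)^-2·(+1)^-4 = +1.
v=17: a=17^4·(≡7), b=17^1·(≡13) mod 17; (7|17)=-1, (13|17)=+1; (−1)^{4·1·8}·(-1)^1·(+1)^4 = -1.
v=∞: -29 < 0 and -6783 < 0  ⇒  (a,b)_∞ = -1.
v=19: a=19^2·(≡4), b=19^1·(≡6) mod 19; (4|19)=+1, (6|19)=+1; (−1)^{2·1·9}·(+1)^1·(+1)^2 = +1.
v=29: a=29^5·(≡13), b=29^2·(≡21) mod 29; (13|29)=+1, (21|29)=-1; (−1)^{5·2·14}·(+1)^2·(-1)^5 = -1.
|Ram(-29, -6783)| = 4, even; anisotropic at {7, 17, 29, ∞}.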